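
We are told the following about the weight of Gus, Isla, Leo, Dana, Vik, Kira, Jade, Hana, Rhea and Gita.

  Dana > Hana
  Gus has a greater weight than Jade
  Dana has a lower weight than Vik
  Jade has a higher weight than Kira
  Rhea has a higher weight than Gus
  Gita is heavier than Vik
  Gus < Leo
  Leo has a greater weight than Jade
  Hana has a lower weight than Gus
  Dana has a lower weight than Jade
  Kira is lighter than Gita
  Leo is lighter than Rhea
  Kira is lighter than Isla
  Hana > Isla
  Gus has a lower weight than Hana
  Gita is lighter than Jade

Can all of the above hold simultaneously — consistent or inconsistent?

Chaining the given relations yields Hana < Dana < Vik < Gita < Jade < Gus, so Hana < Gus. But one relation states Gus < Hana. These cannot both hold.

inconsistent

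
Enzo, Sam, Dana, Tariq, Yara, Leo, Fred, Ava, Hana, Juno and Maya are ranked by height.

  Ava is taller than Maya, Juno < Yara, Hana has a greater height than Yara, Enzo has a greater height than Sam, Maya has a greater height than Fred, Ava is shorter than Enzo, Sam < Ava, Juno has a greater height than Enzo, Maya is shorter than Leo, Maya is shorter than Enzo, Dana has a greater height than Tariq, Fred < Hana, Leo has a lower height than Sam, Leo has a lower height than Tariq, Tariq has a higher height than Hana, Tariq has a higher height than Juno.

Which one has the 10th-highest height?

Maya

Piecing the relations together gives one ordering: Fred < Maya < Leo < Sam < Ava < Enzo < Juno < Yara < Hana < Tariq < Dana.
The 10th largest is Maya.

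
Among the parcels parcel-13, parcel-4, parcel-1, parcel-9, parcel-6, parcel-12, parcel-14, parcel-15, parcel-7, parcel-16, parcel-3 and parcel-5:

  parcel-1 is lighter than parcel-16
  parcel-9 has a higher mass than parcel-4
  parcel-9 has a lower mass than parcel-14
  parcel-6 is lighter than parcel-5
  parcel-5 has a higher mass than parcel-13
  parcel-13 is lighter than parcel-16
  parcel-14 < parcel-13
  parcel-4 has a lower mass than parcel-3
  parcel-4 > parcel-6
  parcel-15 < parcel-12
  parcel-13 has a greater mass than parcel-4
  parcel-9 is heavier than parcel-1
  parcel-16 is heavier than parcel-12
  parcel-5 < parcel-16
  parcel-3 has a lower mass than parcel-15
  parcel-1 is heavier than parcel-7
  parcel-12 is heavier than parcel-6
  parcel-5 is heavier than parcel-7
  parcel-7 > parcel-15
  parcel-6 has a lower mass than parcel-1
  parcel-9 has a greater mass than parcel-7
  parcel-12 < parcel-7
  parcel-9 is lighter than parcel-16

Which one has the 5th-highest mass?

The consecutive relations fix a unique order: parcel-6 < parcel-4 < parcel-3 < parcel-15 < parcel-12 < parcel-7 < parcel-1 < parcel-9 < parcel-14 < parcel-13 < parcel-5 < parcel-16.
The 5th largest is parcel-9.

parcel-9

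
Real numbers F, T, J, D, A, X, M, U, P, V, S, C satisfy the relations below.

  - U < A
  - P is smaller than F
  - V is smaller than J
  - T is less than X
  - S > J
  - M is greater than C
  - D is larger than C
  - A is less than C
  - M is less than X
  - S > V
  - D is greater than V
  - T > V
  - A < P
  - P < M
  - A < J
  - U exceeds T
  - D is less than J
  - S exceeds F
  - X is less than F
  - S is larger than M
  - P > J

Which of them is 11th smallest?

Chaining the given pairs: V < T < U < A < C < D < J < P < M < X < F < S.
Counting 11 from the smallest end gives F.

F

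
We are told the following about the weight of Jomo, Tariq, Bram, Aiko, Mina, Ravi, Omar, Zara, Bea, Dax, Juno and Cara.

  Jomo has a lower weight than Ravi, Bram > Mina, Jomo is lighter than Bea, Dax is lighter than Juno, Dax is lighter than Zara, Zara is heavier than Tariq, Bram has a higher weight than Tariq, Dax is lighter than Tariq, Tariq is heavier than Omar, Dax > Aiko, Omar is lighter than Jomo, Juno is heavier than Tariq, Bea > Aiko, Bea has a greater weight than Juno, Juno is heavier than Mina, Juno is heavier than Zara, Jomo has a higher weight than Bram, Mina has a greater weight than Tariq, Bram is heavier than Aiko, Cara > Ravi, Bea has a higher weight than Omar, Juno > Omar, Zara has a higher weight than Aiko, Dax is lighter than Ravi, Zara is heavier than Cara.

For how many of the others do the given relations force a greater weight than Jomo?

From Jomo the given relations immediately reach Ravi, Bea.
From those, Cara — 3 in total.
From those, Zara — 4 in total.
From those, Juno — 5 in total.
Nothing else is reachable above Jomo; 5 in all.

5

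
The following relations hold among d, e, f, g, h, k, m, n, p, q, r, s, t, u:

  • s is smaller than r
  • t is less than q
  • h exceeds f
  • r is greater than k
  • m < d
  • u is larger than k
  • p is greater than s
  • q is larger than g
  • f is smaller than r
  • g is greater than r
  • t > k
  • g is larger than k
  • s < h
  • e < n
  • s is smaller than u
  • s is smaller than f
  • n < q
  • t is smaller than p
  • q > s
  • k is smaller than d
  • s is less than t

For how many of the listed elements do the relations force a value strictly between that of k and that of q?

The relations place k below q. An element lies strictly between them when it is forced above k and also forced below q.
Above k: {r, t, p, g, u, d}. Below q: {s, f, r, e, t, n, g}.
Intersection: {r, t, g} — 3.

3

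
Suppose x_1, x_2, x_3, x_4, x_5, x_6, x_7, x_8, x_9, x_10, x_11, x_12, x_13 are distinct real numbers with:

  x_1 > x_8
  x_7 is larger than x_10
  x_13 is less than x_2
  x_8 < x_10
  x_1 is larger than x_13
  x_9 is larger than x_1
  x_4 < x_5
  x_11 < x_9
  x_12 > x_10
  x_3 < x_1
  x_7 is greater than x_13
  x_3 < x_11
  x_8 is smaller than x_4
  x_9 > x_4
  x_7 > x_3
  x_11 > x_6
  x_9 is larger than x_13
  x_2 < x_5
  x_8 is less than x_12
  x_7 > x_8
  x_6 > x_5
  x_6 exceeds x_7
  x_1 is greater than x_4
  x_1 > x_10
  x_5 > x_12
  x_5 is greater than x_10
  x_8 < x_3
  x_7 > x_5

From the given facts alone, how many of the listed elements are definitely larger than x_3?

5

The elements the relations force above x_3 are x_1, x_7, x_6, x_11, x_9 — no chain reaches any other.
That is 5.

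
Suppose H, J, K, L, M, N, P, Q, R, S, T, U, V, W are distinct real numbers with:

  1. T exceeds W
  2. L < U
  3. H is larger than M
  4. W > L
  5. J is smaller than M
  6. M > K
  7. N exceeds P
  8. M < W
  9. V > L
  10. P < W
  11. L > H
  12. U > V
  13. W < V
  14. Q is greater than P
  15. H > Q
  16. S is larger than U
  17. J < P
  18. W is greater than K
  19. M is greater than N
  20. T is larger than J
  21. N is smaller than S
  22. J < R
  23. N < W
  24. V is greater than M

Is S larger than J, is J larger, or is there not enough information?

J < P < N < M < H < L < W < V < U < S, by transitivity through P, N, M, H, L, W, V, U.
So S is larger.

S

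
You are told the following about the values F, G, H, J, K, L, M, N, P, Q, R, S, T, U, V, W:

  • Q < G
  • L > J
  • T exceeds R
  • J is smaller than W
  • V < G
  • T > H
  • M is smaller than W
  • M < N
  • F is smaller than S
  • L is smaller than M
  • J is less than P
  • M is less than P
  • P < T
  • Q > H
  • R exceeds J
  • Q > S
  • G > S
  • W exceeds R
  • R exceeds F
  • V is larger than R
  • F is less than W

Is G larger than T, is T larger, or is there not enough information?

Following every chain through T: below T we get J, H, L, M, F, P, R.
G is not reached, and no chain runs the other way from G to T.
So the given relations leave the order of T and G undetermined.

undetermined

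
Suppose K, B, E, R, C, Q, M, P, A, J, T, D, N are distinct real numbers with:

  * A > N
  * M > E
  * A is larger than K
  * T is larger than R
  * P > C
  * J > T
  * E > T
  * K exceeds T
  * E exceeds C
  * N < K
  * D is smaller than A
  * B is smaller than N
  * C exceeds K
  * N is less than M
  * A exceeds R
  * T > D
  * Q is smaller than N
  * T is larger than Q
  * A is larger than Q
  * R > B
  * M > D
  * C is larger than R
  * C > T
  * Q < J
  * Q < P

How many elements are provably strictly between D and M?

The relations place D below M. An element lies strictly between them when it is forced above D and also forced below M.
Above D: {T, K, C, E, J, P, A}. Below M: {Q, B, N, R, T, K, C, E}.
Intersection: {T, K, C, E} — 4.

4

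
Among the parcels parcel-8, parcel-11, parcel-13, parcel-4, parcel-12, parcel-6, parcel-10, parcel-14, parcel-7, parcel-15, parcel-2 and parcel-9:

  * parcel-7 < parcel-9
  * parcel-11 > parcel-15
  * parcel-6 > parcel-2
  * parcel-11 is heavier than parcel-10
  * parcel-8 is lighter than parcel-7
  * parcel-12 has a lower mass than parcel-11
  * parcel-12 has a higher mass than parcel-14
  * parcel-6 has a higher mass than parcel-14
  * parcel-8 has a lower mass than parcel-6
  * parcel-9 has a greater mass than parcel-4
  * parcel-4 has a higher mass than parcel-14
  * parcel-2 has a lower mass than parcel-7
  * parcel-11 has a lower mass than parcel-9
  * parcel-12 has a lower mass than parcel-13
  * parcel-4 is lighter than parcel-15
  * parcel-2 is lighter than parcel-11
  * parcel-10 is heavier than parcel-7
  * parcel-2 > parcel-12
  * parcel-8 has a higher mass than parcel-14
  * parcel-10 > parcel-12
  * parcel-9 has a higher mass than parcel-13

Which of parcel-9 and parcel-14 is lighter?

Following the relations from parcel-14: parcel-14 < parcel-12 < parcel-2 < parcel-7 < parcel-10 < parcel-11 < parcel-9.
So parcel-14 < parcel-9; parcel-14 is the lighter of the two.

parcel-14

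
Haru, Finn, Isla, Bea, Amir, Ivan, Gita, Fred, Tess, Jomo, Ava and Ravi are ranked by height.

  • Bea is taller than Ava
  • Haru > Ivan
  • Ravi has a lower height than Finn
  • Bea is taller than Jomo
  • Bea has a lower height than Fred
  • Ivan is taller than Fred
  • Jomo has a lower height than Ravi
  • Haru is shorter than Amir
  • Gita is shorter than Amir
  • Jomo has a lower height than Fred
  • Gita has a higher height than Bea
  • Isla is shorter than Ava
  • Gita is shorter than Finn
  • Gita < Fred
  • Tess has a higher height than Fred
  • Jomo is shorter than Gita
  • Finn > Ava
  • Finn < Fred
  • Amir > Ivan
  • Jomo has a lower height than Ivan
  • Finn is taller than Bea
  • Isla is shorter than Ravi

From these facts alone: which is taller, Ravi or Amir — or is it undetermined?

Link the given pairs in sequence: Ravi < Finn; Finn < Fred; Fred < Ivan; Ivan < Amir.
Chaining these gives Ravi < Finn < Fred < Ivan < Amir.
So Amir is taller.

Amir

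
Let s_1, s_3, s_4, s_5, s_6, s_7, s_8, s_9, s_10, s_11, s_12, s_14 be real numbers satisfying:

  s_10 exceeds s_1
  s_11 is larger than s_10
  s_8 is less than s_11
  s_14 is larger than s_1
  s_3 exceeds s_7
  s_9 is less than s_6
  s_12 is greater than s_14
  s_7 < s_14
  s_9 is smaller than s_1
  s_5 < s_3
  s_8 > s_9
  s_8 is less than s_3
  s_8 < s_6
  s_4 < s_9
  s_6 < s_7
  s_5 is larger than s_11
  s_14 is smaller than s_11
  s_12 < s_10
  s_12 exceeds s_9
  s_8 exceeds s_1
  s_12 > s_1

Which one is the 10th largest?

s_1

The consecutive relations fix a unique order: s_4 < s_9 < s_1 < s_8 < s_6 < s_7 < s_14 < s_12 < s_10 < s_11 < s_5 < s_3.
Counting 10 from the largest end gives s_1.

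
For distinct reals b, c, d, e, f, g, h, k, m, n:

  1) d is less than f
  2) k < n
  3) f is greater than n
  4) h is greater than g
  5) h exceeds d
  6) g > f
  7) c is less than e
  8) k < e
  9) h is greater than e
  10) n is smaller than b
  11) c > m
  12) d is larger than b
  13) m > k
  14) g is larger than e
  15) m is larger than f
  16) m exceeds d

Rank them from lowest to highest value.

Each adjacent pair is fixed by a given relation: k < n; n < b; b < d; d < f; f < m; m < c; c < e; e < g; g < h. Chaining them end to end gives the full order.

k < n < b < d < f < m < c < e < g < h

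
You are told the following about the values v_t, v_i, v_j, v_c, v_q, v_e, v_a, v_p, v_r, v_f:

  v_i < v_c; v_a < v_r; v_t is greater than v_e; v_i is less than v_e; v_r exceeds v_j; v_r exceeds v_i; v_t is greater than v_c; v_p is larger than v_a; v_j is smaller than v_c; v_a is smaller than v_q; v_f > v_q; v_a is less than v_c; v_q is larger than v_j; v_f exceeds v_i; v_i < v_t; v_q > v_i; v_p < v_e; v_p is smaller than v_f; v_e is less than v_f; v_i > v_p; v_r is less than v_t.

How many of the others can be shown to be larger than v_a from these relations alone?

The elements the relations force above v_a are v_p, v_i, v_q, v_e, v_r, v_c, v_t, v_f — no chain reaches any other.
That is 8.

8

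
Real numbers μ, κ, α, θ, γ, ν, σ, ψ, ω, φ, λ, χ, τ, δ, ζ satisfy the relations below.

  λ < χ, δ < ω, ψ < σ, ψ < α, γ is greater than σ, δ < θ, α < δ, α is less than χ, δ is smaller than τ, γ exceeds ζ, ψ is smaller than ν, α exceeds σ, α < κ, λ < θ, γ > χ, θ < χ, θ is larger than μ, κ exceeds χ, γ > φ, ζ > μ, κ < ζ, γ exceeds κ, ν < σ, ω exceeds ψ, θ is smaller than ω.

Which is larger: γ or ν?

The relevant relations are ν < σ; σ < α; α < δ; δ < θ; θ < χ; χ < κ; κ < ζ; ζ < γ.
Chaining these gives ν < σ < α < δ < θ < χ < κ < ζ < γ.
So ν < γ; γ is the larger of the two.

γ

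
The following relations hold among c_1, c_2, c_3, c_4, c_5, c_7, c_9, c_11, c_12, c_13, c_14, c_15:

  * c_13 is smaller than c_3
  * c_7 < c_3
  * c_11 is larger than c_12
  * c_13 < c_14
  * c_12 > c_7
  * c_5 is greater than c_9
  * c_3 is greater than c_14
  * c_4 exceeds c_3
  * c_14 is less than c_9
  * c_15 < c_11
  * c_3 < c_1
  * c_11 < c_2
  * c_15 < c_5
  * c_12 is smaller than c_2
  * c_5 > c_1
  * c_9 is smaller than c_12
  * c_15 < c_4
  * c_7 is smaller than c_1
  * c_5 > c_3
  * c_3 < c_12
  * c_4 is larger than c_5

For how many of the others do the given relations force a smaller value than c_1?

The elements the relations force below c_1 are c_13, c_7, c_14, c_3 — no chain reaches any other.
That is 4.

4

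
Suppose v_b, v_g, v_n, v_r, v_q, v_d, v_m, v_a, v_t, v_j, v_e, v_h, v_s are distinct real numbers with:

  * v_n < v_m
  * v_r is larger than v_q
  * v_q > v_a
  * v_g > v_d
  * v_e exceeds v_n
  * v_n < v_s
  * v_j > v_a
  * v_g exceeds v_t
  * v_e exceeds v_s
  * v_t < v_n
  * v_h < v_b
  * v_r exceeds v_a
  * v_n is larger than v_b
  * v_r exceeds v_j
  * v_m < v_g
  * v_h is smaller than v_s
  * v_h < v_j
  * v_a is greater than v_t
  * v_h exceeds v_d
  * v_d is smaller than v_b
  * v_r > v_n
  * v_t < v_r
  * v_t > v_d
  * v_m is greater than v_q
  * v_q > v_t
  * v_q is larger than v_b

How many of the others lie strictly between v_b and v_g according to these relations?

Chaining upward from v_b reaches: v_n, v_s, v_e, v_q, v_m, v_r.
Chaining downward from v_g reaches: v_d, v_t, v_h, v_n, v_a, v_q, v_m.
Strictly between v_b and v_g are those in both lists: v_n, v_q, v_m — 3 elements.

3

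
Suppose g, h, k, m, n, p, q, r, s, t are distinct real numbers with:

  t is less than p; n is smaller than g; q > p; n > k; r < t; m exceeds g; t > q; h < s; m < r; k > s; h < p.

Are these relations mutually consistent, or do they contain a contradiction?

We have q < t stated directly, yet also t < p < q by chaining the others — so t < q. Contradiction.

inconsistent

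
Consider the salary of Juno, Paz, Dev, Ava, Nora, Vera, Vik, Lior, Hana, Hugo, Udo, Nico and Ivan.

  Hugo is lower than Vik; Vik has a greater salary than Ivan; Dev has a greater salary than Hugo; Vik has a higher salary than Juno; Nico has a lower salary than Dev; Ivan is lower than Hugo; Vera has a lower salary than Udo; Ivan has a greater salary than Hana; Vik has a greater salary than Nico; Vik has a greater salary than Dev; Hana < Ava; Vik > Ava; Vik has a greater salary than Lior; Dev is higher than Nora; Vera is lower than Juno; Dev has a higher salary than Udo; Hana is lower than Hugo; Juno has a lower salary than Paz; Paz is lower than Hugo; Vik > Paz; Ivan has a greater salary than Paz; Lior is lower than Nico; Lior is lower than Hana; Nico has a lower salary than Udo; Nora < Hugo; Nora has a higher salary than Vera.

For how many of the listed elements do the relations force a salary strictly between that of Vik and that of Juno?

4

The relations place Juno below Vik. An element lies strictly between them when it is forced above Juno and also forced below Vik.
Above Juno: {Paz, Ivan, Hugo, Dev}. Below Vik: {Vera, Paz, Lior, Nico, Hana, Ava, Nora, Ivan, Hugo, Udo, Dev}.
Intersection: {Paz, Ivan, Hugo, Dev} — 4.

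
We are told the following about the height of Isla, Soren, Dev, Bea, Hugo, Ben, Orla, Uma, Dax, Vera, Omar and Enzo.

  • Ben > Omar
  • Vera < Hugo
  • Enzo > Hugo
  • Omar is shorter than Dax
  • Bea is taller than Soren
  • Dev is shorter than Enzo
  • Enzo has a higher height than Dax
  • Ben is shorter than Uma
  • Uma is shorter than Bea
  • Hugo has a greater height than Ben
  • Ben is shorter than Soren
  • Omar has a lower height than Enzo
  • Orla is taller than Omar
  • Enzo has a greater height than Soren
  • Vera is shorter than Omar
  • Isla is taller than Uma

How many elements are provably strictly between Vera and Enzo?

5

The relations place Vera below Enzo. An element lies strictly between them when it is forced above Vera and also forced below Enzo.
Above Vera: {Omar, Ben, Dax, Uma, Hugo, Isla, Soren, Orla, Bea}. Below Enzo: {Omar, Ben, Dax, Hugo, Soren, Dev}.
Intersection: {Omar, Ben, Dax, Hugo, Soren} — 5.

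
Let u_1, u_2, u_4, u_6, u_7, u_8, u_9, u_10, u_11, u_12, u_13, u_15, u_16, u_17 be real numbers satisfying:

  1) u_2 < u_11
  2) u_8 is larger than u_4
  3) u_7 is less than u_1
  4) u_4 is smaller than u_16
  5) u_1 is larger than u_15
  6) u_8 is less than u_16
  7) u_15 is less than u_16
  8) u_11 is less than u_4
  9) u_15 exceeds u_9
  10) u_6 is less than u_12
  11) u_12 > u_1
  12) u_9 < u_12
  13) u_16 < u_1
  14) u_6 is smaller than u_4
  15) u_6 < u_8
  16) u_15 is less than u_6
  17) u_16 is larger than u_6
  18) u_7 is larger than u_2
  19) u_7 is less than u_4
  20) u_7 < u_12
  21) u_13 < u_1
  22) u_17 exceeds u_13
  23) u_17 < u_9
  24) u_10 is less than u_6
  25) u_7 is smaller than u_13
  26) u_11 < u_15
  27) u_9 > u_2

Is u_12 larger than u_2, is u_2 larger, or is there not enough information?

u_12

u_2 < u_7 and u_7 < u_13 give u_2 < u_13.
With u_13 < u_17: u_2 < u_7 < u_13 < u_17.
Then u_17 < u_9 extends the chain to u_9.
With u_9 < u_15: u_2 < u_7 < u_13 < u_17 < u_9 < u_15.
With u_15 < u_6: u_2 < u_7 < u_13 < u_17 < u_9 < u_15 < u_6.
With u_6 < u_4: u_2 < u_7 < u_13 < u_17 < u_9 < u_15 < u_6 < u_4.
Then u_4 < u_16 extends the chain to u_16.
With u_16 < u_1: u_2 < u_7 < u_13 < u_17 < u_9 < u_15 < u_6 < u_4 < u_16 < u_1.
Then u_1 < u_12 extends the chain to u_12.
So u_12 is larger.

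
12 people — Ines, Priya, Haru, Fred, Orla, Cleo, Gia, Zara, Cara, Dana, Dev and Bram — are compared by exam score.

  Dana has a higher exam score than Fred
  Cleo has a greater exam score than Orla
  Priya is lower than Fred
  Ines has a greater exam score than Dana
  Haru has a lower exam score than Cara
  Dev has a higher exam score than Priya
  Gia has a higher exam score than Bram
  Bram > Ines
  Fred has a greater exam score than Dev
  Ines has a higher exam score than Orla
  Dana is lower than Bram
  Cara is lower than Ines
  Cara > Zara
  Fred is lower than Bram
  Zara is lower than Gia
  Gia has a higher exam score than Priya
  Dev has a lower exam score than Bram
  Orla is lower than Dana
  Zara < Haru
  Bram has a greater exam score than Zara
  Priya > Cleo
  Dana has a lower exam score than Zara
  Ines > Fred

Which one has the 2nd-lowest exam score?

The consecutive relations fix a unique order: Orla < Cleo < Priya < Dev < Fred < Dana < Zara < Haru < Cara < Ines < Bram < Gia.
Counting 2 from the smallest end gives Cleo.

Cleo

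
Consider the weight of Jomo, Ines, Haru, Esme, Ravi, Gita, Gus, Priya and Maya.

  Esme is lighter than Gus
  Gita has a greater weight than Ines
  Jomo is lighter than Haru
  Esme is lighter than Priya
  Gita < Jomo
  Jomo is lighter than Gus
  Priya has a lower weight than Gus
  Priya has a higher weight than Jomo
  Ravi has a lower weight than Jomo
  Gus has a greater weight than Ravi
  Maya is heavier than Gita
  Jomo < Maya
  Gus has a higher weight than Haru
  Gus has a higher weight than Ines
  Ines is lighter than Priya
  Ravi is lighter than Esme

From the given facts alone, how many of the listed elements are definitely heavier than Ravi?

6

Directly above Ravi: Jomo, Esme, Gus.
One step further: Priya, Maya, Haru (6 so far).
No other element is forced above Ravi by the given relations, so the count is 6.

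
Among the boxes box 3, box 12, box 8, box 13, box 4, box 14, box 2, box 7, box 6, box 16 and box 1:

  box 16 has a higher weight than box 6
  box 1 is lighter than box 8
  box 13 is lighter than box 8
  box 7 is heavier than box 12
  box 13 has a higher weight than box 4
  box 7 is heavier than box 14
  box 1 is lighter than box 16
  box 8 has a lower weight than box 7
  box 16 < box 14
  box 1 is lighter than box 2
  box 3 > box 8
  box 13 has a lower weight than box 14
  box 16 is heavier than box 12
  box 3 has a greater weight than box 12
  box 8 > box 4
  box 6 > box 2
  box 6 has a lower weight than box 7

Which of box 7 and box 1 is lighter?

box 1

Chaining the given relations: box 1 < box 2 < box 6 < box 16 < box 14 < box 7.
So box 1 < box 7; box 1 is the lighter of the two.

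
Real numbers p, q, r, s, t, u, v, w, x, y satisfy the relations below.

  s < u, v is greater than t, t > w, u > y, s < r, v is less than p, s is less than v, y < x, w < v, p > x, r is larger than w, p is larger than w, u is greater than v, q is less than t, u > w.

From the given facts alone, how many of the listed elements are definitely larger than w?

The elements the relations force above w are t, v, u, p, r — no chain reaches any other.
That is 5.

5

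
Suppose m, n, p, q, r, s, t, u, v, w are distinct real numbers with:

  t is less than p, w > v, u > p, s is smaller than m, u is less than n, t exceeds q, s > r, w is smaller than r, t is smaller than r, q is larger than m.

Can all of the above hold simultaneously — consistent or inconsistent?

Chaining the given relations yields r < s < m < q < t, so r < t. But one relation states t < r. These cannot both hold.

inconsistent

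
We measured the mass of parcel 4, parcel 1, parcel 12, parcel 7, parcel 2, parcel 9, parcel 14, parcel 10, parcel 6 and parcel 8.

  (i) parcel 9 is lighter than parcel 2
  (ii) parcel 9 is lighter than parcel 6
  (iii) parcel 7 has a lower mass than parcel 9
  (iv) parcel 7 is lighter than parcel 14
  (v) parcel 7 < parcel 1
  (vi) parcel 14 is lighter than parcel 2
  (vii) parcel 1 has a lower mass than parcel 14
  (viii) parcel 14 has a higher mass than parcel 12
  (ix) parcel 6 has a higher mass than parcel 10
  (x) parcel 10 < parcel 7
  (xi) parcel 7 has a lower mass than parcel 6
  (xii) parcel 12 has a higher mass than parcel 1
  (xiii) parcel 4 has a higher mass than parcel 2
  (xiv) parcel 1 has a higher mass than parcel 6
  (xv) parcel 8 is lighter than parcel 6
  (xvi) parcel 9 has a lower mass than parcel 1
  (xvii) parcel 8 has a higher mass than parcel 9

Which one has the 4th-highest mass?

parcel 12

Chaining the given pairs: parcel 10 < parcel 7 < parcel 9 < parcel 8 < parcel 6 < parcel 1 < parcel 12 < parcel 14 < parcel 2 < parcel 4.
The 4th largest is parcel 12.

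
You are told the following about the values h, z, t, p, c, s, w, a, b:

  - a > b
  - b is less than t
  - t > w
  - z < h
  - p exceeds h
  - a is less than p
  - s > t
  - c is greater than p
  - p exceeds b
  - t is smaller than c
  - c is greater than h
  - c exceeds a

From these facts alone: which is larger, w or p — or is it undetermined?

Following every chain through w: above w we get t, s, c.
p is not reached, and no chain runs the other way from p to w.
So the given relations leave the order of w and p undetermined.

undetermined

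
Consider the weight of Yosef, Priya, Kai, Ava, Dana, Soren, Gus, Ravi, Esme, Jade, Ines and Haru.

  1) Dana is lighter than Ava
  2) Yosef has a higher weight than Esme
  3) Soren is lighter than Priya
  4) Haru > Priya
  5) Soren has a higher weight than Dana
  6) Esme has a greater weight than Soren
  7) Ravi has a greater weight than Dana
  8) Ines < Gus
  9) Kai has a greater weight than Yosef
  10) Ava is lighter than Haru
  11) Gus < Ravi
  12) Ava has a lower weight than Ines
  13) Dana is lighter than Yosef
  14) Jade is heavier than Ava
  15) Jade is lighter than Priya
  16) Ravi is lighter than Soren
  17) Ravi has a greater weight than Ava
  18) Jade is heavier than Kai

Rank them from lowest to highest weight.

Dana < Ava < Ines < Gus < Ravi < Soren < Esme < Yosef < Kai < Jade < Priya < Haru

The consecutive links are each given: Dana < Ava; Ava < Ines; Ines < Gus; Gus < Ravi; Ravi < Soren; Soren < Esme; Esme < Yosef; Yosef < Kai; Kai < Jade; Jade < Priya; Priya < Haru.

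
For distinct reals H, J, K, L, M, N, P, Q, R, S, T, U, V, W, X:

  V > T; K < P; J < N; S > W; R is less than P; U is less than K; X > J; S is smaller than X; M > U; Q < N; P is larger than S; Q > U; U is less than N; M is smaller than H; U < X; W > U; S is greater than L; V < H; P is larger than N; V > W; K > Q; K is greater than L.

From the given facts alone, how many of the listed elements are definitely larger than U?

10

From U the given relations immediately reach Q, W, M, N, X, K.
From those, V, S, H, P — 10 in total.
Nothing else is reachable above U; 10 in all.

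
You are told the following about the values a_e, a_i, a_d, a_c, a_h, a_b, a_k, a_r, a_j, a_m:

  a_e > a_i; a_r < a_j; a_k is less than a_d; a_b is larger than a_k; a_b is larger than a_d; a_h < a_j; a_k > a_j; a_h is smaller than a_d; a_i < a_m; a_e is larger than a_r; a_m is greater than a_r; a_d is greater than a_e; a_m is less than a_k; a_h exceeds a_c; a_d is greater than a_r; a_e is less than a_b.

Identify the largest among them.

a_b

Chaining downward from a_b: directly below it, a_e, a_k, a_d; then a_i, a_r, a_h, a_j, a_m; then a_c.
That covers every other element, and nothing is given above a_b, so a_b is the largest.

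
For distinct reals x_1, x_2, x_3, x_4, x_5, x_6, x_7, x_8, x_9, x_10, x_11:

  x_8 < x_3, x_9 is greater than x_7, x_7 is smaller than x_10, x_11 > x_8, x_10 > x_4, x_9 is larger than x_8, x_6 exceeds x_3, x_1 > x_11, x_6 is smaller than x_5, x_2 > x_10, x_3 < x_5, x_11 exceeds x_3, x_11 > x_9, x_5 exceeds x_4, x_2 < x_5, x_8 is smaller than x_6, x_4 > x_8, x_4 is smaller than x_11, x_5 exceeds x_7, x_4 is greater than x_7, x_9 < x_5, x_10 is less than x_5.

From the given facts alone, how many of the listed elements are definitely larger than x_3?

From x_3 the given relations immediately reach x_11, x_6, x_5.
From those, x_1 — 4 in total.
No other element is forced above x_3 by the given relations, so the count is 4.

4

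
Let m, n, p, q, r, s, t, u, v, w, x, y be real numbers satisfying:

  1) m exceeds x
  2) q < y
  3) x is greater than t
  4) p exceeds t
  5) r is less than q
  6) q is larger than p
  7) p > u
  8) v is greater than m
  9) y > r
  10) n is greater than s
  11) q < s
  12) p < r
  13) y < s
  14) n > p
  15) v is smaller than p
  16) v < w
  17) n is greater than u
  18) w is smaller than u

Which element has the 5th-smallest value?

w

Piecing the relations together gives one ordering: t < x < m < v < w < u < p < r < q < y < s < n.
Counting 5 from the smallest end gives w.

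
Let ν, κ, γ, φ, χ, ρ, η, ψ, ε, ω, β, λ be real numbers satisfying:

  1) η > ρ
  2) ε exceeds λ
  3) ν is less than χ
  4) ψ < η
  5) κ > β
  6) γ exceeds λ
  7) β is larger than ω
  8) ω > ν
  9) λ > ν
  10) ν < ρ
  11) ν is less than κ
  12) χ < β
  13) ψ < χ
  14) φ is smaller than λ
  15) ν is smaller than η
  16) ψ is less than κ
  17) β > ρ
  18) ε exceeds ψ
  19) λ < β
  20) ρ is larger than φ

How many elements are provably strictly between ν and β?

4

Chaining upward from ν reaches: ω, ρ, λ, χ, η, γ, κ, ε.
Chaining downward from β reaches: ψ, φ, ω, ρ, λ, χ.
Strictly between ν and β are those in both lists: ω, ρ, λ, χ — 4 elements.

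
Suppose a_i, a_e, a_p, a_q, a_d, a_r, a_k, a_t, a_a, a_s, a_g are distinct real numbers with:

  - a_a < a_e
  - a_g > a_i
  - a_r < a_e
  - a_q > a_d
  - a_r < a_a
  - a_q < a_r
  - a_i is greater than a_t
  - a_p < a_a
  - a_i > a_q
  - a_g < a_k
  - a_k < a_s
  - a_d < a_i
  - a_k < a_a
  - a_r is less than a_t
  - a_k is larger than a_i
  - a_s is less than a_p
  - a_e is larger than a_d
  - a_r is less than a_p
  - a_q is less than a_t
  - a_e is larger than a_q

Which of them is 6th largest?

The consecutive relations fix a unique order: a_d < a_q < a_r < a_t < a_i < a_g < a_k < a_s < a_p < a_a < a_e.
The 6th largest is a_g.

a_g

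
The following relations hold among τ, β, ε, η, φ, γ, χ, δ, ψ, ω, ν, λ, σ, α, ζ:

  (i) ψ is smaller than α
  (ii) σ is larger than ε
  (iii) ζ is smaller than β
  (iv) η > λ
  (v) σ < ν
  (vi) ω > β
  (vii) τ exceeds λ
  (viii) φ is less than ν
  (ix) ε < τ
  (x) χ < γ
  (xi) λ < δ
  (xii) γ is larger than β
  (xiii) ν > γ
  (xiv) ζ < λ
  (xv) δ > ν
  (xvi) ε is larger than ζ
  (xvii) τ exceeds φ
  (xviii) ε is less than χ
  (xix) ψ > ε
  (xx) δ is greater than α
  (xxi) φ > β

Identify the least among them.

Chaining upward from ζ: directly above it, ε, β, λ; then χ, ψ, η, γ, σ, φ, τ, δ, ω; then α, ν.
That covers every other element, and nothing is given below ζ, so ζ is the least.

ζ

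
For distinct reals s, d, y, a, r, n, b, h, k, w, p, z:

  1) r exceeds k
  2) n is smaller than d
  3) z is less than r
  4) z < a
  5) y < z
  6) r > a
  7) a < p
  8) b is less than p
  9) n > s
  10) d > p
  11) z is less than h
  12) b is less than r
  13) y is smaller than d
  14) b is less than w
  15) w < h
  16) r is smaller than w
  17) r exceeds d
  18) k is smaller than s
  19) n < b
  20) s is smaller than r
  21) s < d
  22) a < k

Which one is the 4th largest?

The consecutive relations fix a unique order: y < z < a < k < s < n < b < p < d < r < w < h.
The 4th largest is d.

d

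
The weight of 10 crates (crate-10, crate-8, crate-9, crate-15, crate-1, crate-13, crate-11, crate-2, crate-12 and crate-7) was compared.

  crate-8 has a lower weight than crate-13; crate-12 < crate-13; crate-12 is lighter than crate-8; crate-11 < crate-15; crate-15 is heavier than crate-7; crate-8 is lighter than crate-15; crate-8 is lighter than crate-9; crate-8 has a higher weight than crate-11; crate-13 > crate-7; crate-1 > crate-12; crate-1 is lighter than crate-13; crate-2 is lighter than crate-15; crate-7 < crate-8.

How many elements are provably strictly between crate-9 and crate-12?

Chaining upward from crate-12 reaches: crate-8, crate-1, crate-15, crate-13.
Chaining downward from crate-9 reaches: crate-7, crate-11, crate-8.
Strictly between crate-12 and crate-9 are those in both lists: crate-8 — 1 element.

1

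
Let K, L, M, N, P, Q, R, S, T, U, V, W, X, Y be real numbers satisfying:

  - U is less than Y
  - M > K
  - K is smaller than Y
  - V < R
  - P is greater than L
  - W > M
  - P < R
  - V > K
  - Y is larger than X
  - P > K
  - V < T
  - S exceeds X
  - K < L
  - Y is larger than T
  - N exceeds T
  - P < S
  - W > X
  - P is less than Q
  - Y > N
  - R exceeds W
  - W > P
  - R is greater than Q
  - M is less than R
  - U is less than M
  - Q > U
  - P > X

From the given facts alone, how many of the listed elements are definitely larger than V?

4

From V the given relations immediately reach T, R.
From those, N, Y — 4 in total.
No other element is forced above V by the given relations, so the count is 4.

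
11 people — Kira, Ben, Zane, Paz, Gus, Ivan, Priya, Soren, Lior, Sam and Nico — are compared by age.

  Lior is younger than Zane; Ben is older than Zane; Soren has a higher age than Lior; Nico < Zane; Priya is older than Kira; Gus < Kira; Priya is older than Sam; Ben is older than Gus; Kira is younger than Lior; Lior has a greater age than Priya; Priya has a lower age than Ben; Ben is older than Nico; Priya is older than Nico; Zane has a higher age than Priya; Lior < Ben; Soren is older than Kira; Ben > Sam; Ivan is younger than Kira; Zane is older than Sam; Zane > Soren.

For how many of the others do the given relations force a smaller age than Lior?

6

Directly below Lior: Kira, Priya.
One step further: Sam, Ivan, Gus, Nico (6 so far).
No other element is forced below Lior by the given relations, so the count is 6.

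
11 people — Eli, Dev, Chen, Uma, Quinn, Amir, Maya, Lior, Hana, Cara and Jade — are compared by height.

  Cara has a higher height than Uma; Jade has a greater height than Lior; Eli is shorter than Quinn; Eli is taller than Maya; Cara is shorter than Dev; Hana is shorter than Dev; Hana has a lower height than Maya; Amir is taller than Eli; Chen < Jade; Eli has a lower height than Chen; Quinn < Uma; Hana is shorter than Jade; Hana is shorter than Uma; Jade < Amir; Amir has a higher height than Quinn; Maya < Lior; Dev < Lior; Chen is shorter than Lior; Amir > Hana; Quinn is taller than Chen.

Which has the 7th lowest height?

Chaining the given pairs: Hana < Maya < Eli < Chen < Quinn < Uma < Cara < Dev < Lior < Jade < Amir.
The 7th smallest is Cara.

Cara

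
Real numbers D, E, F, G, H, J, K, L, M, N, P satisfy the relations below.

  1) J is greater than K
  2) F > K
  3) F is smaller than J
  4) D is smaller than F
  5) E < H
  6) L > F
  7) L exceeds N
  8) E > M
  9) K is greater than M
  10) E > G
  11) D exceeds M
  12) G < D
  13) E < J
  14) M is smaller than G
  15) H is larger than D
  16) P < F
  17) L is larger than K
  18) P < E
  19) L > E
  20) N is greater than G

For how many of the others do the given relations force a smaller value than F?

5

From F the given relations immediately reach D, P, K.
From those, M, G — 5 in total.
Nothing else is reachable below F; 5 in all.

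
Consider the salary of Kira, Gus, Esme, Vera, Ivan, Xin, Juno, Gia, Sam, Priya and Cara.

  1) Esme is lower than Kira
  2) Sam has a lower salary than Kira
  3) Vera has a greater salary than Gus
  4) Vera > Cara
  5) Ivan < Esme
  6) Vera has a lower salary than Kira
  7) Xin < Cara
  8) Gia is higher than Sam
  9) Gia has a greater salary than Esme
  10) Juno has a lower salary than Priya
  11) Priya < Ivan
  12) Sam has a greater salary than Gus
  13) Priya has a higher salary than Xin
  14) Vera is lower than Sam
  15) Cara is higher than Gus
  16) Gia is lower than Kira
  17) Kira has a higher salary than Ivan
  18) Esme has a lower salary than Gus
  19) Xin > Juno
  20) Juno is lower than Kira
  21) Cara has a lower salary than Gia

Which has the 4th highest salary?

Vera

Chaining the given pairs: Juno < Xin < Priya < Ivan < Esme < Gus < Cara < Vera < Sam < Gia < Kira.
Counting 4 from the largest end gives Vera.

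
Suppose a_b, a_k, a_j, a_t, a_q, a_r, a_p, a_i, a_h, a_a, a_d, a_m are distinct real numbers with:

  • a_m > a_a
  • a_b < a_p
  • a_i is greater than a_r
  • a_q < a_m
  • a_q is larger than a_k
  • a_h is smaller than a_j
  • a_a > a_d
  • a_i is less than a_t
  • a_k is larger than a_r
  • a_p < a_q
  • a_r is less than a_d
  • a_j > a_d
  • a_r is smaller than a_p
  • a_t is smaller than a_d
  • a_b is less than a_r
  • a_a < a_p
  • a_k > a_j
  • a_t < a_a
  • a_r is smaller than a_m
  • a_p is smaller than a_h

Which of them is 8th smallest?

a_h

The consecutive relations fix a unique order: a_b < a_r < a_i < a_t < a_d < a_a < a_p < a_h < a_j < a_k < a_q < a_m.
The 8th smallest is a_h.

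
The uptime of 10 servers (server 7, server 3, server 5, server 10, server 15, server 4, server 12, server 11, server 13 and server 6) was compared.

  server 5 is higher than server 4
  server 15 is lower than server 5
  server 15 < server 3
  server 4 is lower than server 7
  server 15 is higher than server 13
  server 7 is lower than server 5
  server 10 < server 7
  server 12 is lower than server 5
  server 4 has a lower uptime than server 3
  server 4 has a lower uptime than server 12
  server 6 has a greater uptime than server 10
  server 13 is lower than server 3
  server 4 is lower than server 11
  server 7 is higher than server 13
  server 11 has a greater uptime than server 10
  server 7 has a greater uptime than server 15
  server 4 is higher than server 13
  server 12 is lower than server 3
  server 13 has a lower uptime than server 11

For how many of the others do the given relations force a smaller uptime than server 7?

The elements the relations force below server 7 are server 10, server 13, server 4, server 15 — no chain reaches any other.
That is 4.

4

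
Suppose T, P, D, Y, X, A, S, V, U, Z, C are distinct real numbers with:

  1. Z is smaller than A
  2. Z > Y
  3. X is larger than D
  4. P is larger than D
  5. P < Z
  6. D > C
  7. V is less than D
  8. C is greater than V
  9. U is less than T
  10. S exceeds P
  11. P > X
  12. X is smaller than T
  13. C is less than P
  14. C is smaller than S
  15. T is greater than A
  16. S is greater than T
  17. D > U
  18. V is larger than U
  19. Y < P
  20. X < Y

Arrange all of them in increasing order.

Each adjacent pair is fixed by a given relation: U < V; V < C; C < D; D < X; X < Y; Y < P; P < Z; Z < A; A < T; T < S. Chaining them end to end gives the full order.

U < V < C < D < X < Y < P < Z < A < T < S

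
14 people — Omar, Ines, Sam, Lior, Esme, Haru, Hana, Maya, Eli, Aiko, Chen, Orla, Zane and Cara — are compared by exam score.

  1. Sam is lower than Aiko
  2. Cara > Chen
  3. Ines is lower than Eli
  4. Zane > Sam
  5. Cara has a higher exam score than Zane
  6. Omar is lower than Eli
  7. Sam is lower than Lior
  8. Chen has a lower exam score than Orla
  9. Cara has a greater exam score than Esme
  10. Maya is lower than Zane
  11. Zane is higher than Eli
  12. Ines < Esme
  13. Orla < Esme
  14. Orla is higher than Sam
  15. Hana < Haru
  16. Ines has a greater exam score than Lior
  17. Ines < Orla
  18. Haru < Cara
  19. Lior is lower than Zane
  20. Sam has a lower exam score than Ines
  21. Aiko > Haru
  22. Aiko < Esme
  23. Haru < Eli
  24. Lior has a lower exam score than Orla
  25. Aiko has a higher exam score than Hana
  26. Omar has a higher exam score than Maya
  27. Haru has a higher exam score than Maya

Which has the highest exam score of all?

Cara

Sam is not greatest since Sam < Ines; Lior is not greatest since Lior < Zane; Ines is not greatest since Ines < Esme; Maya is not greatest since Maya < Zane; Chen is not greatest since Chen < Orla; Omar is not greatest since Omar < Eli; Hana is not greatest since Hana < Haru; Orla is not greatest since Orla < Esme; Haru is not greatest since Haru < Aiko; Aiko is not greatest since Aiko < Esme; Eli is not greatest since Eli < Zane; Esme is not greatest since Esme < Cara; Zane is not greatest since Zane < Cara.
Only Cara has nothing above it, so Cara is the highest exam score.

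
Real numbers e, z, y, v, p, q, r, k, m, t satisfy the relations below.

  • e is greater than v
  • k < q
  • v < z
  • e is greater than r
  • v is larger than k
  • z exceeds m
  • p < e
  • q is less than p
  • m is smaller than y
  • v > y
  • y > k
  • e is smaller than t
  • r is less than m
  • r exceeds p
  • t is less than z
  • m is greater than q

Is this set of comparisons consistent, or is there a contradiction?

consistent

Every relation is compatible with k < q < p < r < m < y < v < e < t < z; the set is consistent.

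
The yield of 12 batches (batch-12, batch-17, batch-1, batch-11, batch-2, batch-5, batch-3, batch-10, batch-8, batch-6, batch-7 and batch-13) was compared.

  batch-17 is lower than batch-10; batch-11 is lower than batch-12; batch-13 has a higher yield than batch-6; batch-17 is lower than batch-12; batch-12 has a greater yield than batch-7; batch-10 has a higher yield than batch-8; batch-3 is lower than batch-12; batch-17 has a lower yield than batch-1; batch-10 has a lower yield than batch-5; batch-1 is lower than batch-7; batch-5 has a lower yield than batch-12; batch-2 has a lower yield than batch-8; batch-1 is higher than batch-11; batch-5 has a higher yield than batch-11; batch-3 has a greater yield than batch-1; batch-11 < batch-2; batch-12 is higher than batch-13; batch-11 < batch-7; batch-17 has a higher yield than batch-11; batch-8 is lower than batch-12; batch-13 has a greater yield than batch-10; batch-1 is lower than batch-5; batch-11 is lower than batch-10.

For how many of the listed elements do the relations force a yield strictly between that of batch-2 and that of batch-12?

The relations place batch-2 below batch-12. An element lies strictly between them when it is forced above batch-2 and also forced below batch-12.
Above batch-2: {batch-8, batch-10, batch-13, batch-5}. Below batch-12: {batch-11, batch-17, batch-1, batch-6, batch-7, batch-8, batch-3, batch-10, batch-13, batch-5}.
Intersection: {batch-8, batch-10, batch-13, batch-5} — 4.

4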